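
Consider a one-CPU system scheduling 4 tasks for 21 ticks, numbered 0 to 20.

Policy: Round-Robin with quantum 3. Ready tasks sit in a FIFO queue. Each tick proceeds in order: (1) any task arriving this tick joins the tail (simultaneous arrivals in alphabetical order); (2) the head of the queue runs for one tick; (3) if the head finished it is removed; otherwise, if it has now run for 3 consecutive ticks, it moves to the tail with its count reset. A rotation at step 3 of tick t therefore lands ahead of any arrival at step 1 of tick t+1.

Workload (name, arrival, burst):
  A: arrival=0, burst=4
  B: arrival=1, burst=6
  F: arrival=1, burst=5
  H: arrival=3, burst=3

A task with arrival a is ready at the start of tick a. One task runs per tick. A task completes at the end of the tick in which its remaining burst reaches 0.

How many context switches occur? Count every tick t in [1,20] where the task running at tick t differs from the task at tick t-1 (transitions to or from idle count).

context switches = 7

t=0: queue=[A] q_used=0 → run A
t=1: queue=[A,B,F] q_used=1 → run A
t=2: queue=[A,B,F] q_used=2 → run A
t=3: queue=[B,F,A,H] q_used=0 → run B
t=4: queue=[B,F,A,H] q_used=1 → run B
t=5: queue=[B,F,A,H] q_used=2 → run B
t=6: queue=[F,A,H,B] q_used=0 → run F
t=7: queue=[F,A,H,B] q_used=1 → run F
t=8: queue=[F,A,H,B] q_used=2 → run F
t=9: queue=[A,H,B,F] q_used=0 → run A
t=10: queue=[H,B,F] q_used=0 → run H
t=11: queue=[H,B,F] q_used=1 → run H
t=12: queue=[H,B,F] q_used=2 → run H
t=13: queue=[B,F] q_used=0 → run B
t=14: queue=[B,F] q_used=1 → run B
t=15: queue=[B,F] q_used=2 → run B
t=16: queue=[F] q_used=0 → run F
t=17: queue=[F] q_used=1 → run F
t=18: (idle)
t=19: (idle)
t=20: (idle)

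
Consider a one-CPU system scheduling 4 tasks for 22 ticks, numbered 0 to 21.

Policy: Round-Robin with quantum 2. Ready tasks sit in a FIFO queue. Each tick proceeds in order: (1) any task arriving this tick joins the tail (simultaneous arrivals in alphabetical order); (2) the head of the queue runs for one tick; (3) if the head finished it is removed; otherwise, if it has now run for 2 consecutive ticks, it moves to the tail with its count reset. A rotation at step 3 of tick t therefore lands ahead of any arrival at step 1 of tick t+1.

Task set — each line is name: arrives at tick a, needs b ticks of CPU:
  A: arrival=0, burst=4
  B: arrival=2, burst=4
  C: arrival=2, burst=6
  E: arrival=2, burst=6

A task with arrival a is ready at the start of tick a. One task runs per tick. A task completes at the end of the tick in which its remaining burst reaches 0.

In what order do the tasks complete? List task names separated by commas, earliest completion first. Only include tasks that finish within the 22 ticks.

t=0: queue=[A] q_used=0 → run A
t=1: queue=[A] q_used=1 → run A
t=2: queue=[A,B,C,E] q_used=0 → run A
t=3: queue=[A,B,C,E] q_used=1 → run A
t=4: queue=[B,C,E] q_used=0 → run B
t=5: queue=[B,C,E] q_used=1 → run B
t=6: queue=[C,E,B] q_used=0 → run C
t=7: queue=[C,E,B] q_used=1 → run C
t=8: queue=[E,B,C] q_used=0 → run E
t=9: queue=[E,B,C] q_used=1 → run E
t=10: queue=[B,C,E] q_used=0 → run B
t=11: queue=[B,C,E] q_used=1 → run B
t=12: queue=[C,E] q_used=0 → run C
t=13: queue=[C,E] q_used=1 → run C
t=14: queue=[E,C] q_used=0 → run E
t=15: queue=[E,C] q_used=1 → run E
t=16: queue=[C,E] q_used=0 → run C
t=17: queue=[C,E] q_used=1 → run C
t=18: queue=[E] q_used=0 → run E
t=19: queue=[E] q_used=1 → run E
t=20: (idle)
t=21: (idle)

completion order = A, B, C, E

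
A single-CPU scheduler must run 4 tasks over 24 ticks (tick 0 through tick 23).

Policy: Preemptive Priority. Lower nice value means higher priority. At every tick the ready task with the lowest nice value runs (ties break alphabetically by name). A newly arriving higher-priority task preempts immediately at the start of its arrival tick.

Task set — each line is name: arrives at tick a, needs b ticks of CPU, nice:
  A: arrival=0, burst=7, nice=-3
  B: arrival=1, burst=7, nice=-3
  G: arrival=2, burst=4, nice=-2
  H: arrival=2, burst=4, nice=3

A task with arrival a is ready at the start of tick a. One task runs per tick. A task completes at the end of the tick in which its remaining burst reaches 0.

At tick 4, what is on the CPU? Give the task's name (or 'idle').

running at tick 4 = A

t=0: ready={A} → run A
t=1: ready={A,B} → run A
t=2: ready={A,B,G,H} → run A
t=3: ready={A,B,G,H} → run A
t=4: ready={A,B,G,H} → run A
t=5: ready={A,B,G,H} → run A
t=6: ready={A,B,G,H} → run A
t=7: ready={B,G,H} → run B
t=8: ready={B,G,H} → run B
t=9: ready={B,G,H} → run B
t=10: ready={B,G,H} → run B
t=11: ready={B,G,H} → run B
t=12: ready={B,G,H} → run B
t=13: ready={B,G,H} → run B
t=14: ready={G,H} → run G
t=15: ready={G,H} → run G
t=16: ready={G,H} → run G
t=17: ready={G,H} → run G
t=18: ready={H} → run H
t=19: ready={H} → run H
t=20: ready={H} → run H
t=21: ready={H} → run H
t=22: (idle)
t=23: (idle)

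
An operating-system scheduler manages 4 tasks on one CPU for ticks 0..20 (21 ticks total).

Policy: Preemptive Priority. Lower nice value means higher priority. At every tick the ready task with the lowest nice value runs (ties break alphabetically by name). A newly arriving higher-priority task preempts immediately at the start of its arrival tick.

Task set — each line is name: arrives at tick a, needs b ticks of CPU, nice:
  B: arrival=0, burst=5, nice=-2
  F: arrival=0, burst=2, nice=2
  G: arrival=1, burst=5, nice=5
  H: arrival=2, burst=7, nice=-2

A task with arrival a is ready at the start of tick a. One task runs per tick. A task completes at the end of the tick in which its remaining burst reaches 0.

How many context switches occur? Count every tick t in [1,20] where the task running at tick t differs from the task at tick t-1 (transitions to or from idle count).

context switches = 4

t=0: ready={B,F} → run B
t=1: ready={B,F,G} → run B
t=2: ready={B,F,G,H} → run B
t=3: ready={B,F,G,H} → run B
t=4: ready={B,F,G,H} → run B
t=5: ready={F,G,H} → run H
t=6: ready={F,G,H} → run H
t=7: ready={F,G,H} → run H
t=8: ready={F,G,H} → run H
t=9: ready={F,G,H} → run H
t=10: ready={F,G,H} → run H
t=11: ready={F,G,H} → run H
t=12: ready={F,G} → run F
t=13: ready={F,G} → run F
t=14: ready={G} → run G
t=15: ready={G} → run G
t=16: ready={G} → run G
t=17: ready={G} → run G
t=18: ready={G} → run G
t=19: (idle)
t=20: (idle)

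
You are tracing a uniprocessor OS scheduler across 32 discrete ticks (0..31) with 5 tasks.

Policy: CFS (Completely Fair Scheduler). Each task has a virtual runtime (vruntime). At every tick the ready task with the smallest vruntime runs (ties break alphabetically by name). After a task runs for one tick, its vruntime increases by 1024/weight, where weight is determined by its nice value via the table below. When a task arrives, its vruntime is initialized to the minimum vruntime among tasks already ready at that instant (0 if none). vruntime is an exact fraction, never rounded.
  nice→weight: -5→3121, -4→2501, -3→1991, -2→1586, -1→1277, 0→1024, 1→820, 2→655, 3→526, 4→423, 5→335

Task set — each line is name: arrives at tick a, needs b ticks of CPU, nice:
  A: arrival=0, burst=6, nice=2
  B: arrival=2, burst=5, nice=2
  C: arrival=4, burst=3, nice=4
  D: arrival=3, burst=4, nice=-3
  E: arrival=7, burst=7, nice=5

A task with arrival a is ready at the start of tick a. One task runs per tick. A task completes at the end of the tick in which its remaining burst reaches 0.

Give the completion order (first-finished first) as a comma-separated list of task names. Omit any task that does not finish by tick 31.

completion order = D, A, C, B, E

t=0: vr[A=0] → run A
t=1: vr[A=1024/655] → run A
t=2: vr[A=2048/655 B=2048/655] → run A
t=3: vr[A=3072/655 B=2048/655 D=2048/655] → run B
t=4: vr[A=3072/655 B=3072/655 C=2048/655 D=2048/655] → run C
t=5: vr[A=3072/655 B=3072/655 C=1537024/277065 D=2048/655] → run D
t=6: vr[A=3072/655 B=3072/655 C=1537024/277065 D=4748288/1304105] → run D
t=7: vr[A=3072/655 B=3072/655 C=1537024/277065 D=5419008/1304105 E=5419008/1304105] → run D
t=8: vr[A=3072/655 B=3072/655 C=1537024/277065 D=6089728/1304105 E=5419008/1304105] → run E
t=9: vr[A=3072/655 B=3072/655 C=1537024/277065 D=6089728/1304105 E=126030848/17475007] → run D
t=10: vr[A=3072/655 B=3072/655 C=1537024/277065 E=126030848/17475007] → run A
t=11: vr[A=4096/655 B=3072/655 C=1537024/277065 E=126030848/17475007] → run B
t=12: vr[A=4096/655 B=4096/655 C=1537024/277065 E=126030848/17475007] → run C
t=13: vr[A=4096/655 B=4096/655 C=2207744/277065 E=126030848/17475007] → run A
t=14: vr[A=1024/131 B=4096/655 C=2207744/277065 E=126030848/17475007] → run B
t=15: vr[A=1024/131 B=1024/131 C=2207744/277065 E=126030848/17475007] → run E
t=16: vr[A=1024/131 B=1024/131 C=2207744/277065 E=897234944/87375035] → run A
t=17: vr[B=1024/131 C=2207744/277065 E=897234944/87375035] → run B
t=18: vr[B=6144/655 C=2207744/277065 E=897234944/87375035] → run C
t=19: vr[B=6144/655 E=897234944/87375035] → run B
t=20: vr[E=897234944/87375035] → run E
t=21: vr[E=1164315648/87375035] → run E
t=22: vr[E=1431396352/87375035] → run E
t=23: vr[E=1698477056/87375035] → run E
t=24: vr[E=393111552/17475007] → run E
t=25: (idle)
t=26: (idle)
t=27: (idle)
t=28: (idle)
t=29: (idle)
t=30: (idle)
t=31: (idle)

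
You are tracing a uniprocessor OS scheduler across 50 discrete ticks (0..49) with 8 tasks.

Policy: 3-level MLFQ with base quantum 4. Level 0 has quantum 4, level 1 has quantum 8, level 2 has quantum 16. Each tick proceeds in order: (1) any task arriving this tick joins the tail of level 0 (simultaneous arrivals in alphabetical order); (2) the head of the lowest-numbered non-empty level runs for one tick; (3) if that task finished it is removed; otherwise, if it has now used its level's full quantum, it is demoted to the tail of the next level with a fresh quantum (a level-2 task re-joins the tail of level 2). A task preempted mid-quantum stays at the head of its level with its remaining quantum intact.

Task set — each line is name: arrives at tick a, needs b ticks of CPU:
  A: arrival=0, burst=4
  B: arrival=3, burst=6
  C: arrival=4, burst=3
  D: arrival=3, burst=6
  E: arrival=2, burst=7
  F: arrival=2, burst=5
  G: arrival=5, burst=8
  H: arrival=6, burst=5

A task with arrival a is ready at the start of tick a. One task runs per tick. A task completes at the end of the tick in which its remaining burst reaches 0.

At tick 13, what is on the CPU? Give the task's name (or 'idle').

t=0: L0/L1/L2 = A/-/- → run A
t=1: L0/L1/L2 = A/-/- → run A
t=2: L0/L1/L2 = AEF/-/- → run A
t=3: L0/L1/L2 = AEFBD/-/- → run A
t=4: L0/L1/L2 = EFBDC/-/- → run E
t=5: L0/L1/L2 = EFBDCG/-/- → run E
t=6: L0/L1/L2 = EFBDCGH/-/- → run E
t=7: L0/L1/L2 = EFBDCGH/-/- → run E
t=8: L0/L1/L2 = FBDCGH/E/- → run F
t=9: L0/L1/L2 = FBDCGH/E/- → run F
t=10: L0/L1/L2 = FBDCGH/E/- → run F
t=11: L0/L1/L2 = FBDCGH/E/- → run F
t=12: L0/L1/L2 = BDCGH/EF/- → run B
t=13: L0/L1/L2 = BDCGH/EF/- → run B
t=14: L0/L1/L2 = BDCGH/EF/- → run B
t=15: L0/L1/L2 = BDCGH/EF/- → run B
t=16: L0/L1/L2 = DCGH/EFB/- → run D
t=17: L0/L1/L2 = DCGH/EFB/- → run D
t=18: L0/L1/L2 = DCGH/EFB/- → run D
t=19: L0/L1/L2 = DCGH/EFB/- → run D
t=20: L0/L1/L2 = CGH/EFBD/- → run C
t=21: L0/L1/L2 = CGH/EFBD/- → run C
t=22: L0/L1/L2 = CGH/EFBD/- → run C
t=23: L0/L1/L2 = GH/EFBD/- → run G
t=24: L0/L1/L2 = GH/EFBD/- → run G
t=25: L0/L1/L2 = GH/EFBD/- → run G
t=26: L0/L1/L2 = GH/EFBD/- → run G
t=27: L0/L1/L2 = H/EFBDG/- → run H
t=28: L0/L1/L2 = H/EFBDG/- → run H
t=29: L0/L1/L2 = H/EFBDG/- → run H
t=30: L0/L1/L2 = H/EFBDG/- → run H
t=31: L0/L1/L2 = -/EFBDGH/- → run E
t=32: L0/L1/L2 = -/EFBDGH/- → run E
t=33: L0/L1/L2 = -/EFBDGH/- → run E
t=34: L0/L1/L2 = -/FBDGH/- → run F
t=35: L0/L1/L2 = -/BDGH/- → run B
t=36: L0/L1/L2 = -/BDGH/- → run B
t=37: L0/L1/L2 = -/DGH/- → run D
t=38: L0/L1/L2 = -/DGH/- → run D
t=39: L0/L1/L2 = -/GH/- → run G
t=40: L0/L1/L2 = -/GH/- → run G
t=41: L0/L1/L2 = -/GH/- → run G
t=42: L0/L1/L2 = -/GH/- → run G
t=43: L0/L1/L2 = -/H/- → run H
t=44: (idle)
t=45: (idle)
t=46: (idle)
t=47: (idle)
t=48: (idle)
t=49: (idle)

running at tick 13 = B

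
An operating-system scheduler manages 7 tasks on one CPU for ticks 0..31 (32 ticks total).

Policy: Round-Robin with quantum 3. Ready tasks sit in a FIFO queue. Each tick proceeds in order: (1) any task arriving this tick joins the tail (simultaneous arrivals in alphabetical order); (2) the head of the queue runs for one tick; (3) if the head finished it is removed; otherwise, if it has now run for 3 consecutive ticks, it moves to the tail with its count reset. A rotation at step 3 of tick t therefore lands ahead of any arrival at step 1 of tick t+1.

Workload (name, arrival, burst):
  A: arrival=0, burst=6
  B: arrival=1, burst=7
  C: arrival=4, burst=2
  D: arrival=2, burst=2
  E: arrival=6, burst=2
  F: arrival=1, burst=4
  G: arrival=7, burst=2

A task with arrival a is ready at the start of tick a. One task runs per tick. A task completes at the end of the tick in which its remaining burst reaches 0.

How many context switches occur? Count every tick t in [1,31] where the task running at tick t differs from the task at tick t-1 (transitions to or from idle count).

context switches = 11

t=0: queue=[A] q_used=0 → run A
t=1: queue=[A,B,F] q_used=1 → run A
t=2: queue=[A,B,F,D] q_used=2 → run A
t=3: queue=[B,F,D,A] q_used=0 → run B
t=4: queue=[B,F,D,A,C] q_used=1 → run B
t=5: queue=[B,F,D,A,C] q_used=2 → run B
t=6: queue=[F,D,A,C,B,E] q_used=0 → run F
t=7: queue=[F,D,A,C,B,E,G] q_used=1 → run F
t=8: queue=[F,D,A,C,B,E,G] q_used=2 → run F
t=9: queue=[D,A,C,B,E,G,F] q_used=0 → run D
t=10: queue=[D,A,C,B,E,G,F] q_used=1 → run D
t=11: queue=[A,C,B,E,G,F] q_used=0 → run A
t=12: queue=[A,C,B,E,G,F] q_used=1 → run A
t=13: queue=[A,C,B,E,G,F] q_used=2 → run A
t=14: queue=[C,B,E,G,F] q_used=0 → run C
t=15: queue=[C,B,E,G,F] q_used=1 → run C
t=16: queue=[B,E,G,F] q_used=0 → run B
t=17: queue=[B,E,G,F] q_used=1 → run B
t=18: queue=[B,E,G,F] q_used=2 → run B
t=19: queue=[E,G,F,B] q_used=0 → run E
t=20: queue=[E,G,F,B] q_used=1 → run E
t=21: queue=[G,F,B] q_used=0 → run G
t=22: queue=[G,F,B] q_used=1 → run G
t=23: queue=[F,B] q_used=0 → run F
t=24: queue=[B] q_used=0 → run B
t=25: (idle)
t=26: (idle)
t=27: (idle)
t=28: (idle)
t=29: (idle)
t=30: (idle)
t=31: (idle)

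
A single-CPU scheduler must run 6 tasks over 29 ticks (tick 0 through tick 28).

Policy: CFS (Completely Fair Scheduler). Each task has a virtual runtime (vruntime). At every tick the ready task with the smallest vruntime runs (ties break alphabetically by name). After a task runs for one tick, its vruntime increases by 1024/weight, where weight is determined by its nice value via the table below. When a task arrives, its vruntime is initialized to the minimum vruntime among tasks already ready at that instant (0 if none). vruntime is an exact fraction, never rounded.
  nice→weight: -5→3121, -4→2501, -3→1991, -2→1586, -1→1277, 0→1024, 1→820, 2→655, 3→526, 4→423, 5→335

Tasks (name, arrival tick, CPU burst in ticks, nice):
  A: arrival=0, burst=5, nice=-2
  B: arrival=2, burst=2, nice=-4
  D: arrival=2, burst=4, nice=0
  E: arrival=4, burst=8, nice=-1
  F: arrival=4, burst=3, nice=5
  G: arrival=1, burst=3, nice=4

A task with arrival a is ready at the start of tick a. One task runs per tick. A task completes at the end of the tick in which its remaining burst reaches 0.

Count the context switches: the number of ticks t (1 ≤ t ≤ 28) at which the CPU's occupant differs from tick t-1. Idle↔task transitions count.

context switches = 22

t=0: vr[A=0] → run A
t=1: vr[A=512/793 G=512/793] → run A
t=2: vr[A=1024/793 B=512/793 D=512/793 G=512/793] → run B
t=3: vr[A=1024/793 B=34304/32513 D=512/793 G=512/793] → run D
t=4: vr[A=1024/793 B=34304/32513 D=1305/793 E=512/793 F=512/793 G=512/793] → run E
t=5: vr[A=1024/793 B=34304/32513 D=1305/793 E=1465856/1012661 F=512/793 G=512/793] → run F
t=6: vr[A=1024/793 B=34304/32513 D=1305/793 E=1465856/1012661 F=983552/265655 G=512/793] → run G
t=7: vr[A=1024/793 B=34304/32513 D=1305/793 E=1465856/1012661 F=983552/265655 G=1028608/335439] → run B
t=8: vr[A=1024/793 D=1305/793 E=1465856/1012661 F=983552/265655 G=1028608/335439] → run A
t=9: vr[A=1536/793 D=1305/793 E=1465856/1012661 F=983552/265655 G=1028608/335439] → run E
t=10: vr[A=1536/793 D=1305/793 E=2277888/1012661 F=983552/265655 G=1028608/335439] → run D
t=11: vr[A=1536/793 D=2098/793 E=2277888/1012661 F=983552/265655 G=1028608/335439] → run A
t=12: vr[A=2048/793 D=2098/793 E=2277888/1012661 F=983552/265655 G=1028608/335439] → run E
t=13: vr[A=2048/793 D=2098/793 E=3089920/1012661 F=983552/265655 G=1028608/335439] → run A
t=14: vr[D=2098/793 E=3089920/1012661 F=983552/265655 G=1028608/335439] → run D
t=15: vr[D=2891/793 E=3089920/1012661 F=983552/265655 G=1028608/335439] → run E
t=16: vr[D=2891/793 E=3901952/1012661 F=983552/265655 G=1028608/335439] → run G
t=17: vr[D=2891/793 E=3901952/1012661 F=983552/265655 G=1840640/335439] → run D
t=18: vr[E=3901952/1012661 F=983552/265655 G=1840640/335439] → run F
t=19: vr[E=3901952/1012661 F=1795584/265655 G=1840640/335439] → run E
t=20: vr[E=4713984/1012661 F=1795584/265655 G=1840640/335439] → run E
t=21: vr[E=5526016/1012661 F=1795584/265655 G=1840640/335439] → run E
t=22: vr[E=6338048/1012661 F=1795584/265655 G=1840640/335439] → run G
t=23: vr[E=6338048/1012661 F=1795584/265655] → run E
t=24: vr[F=1795584/265655] → run F
t=25: (idle)
t=26: (idle)
t=27: (idle)
t=28: (idle)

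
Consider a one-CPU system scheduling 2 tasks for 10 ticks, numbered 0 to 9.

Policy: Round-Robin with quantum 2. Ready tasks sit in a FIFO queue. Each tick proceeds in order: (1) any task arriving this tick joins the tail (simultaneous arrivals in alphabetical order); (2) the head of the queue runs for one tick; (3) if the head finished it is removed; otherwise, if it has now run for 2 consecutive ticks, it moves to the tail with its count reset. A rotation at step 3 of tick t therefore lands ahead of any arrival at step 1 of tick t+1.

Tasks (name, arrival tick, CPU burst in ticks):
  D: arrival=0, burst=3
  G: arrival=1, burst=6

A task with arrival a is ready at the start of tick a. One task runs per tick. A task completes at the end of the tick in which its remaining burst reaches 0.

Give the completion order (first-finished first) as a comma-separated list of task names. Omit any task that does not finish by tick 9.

t=0: queue=[D] q_used=0 → run D
t=1: queue=[D,G] q_used=1 → run D
t=2: queue=[G,D] q_used=0 → run G
t=3: queue=[G,D] q_used=1 → run G
t=4: queue=[D,G] q_used=0 → run D
t=5: queue=[G] q_used=0 → run G
t=6: queue=[G] q_used=1 → run G
t=7: queue=[G] q_used=0 → run G
t=8: queue=[G] q_used=1 → run G
t=9: (idle)

completion order = D, G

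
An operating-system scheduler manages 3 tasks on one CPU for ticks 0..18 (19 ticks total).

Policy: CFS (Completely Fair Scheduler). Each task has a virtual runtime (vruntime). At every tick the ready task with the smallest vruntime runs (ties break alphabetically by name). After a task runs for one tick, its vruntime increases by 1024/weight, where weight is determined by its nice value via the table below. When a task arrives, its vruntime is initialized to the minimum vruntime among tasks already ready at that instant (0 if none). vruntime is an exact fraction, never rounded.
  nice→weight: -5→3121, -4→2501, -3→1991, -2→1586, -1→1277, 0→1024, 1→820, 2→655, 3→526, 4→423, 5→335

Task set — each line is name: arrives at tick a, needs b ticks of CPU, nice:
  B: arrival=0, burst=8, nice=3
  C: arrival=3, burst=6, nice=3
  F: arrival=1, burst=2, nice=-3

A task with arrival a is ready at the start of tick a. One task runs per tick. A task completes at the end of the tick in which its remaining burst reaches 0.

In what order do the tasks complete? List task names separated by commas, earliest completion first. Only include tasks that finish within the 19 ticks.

completion order = F, C, B

t=0: vr[B=0] → run B
t=1: vr[B=512/263 F=512/263] → run B
t=2: vr[B=1024/263 F=512/263] → run F
t=3: vr[B=1024/263 C=1288704/523633 F=1288704/523633] → run C
t=4: vr[B=1024/263 C=2308096/523633 F=1288704/523633] → run F
t=5: vr[B=1024/263 C=2308096/523633] → run B
t=6: vr[B=1536/263 C=2308096/523633] → run C
t=7: vr[B=1536/263 C=3327488/523633] → run B
t=8: vr[B=2048/263 C=3327488/523633] → run C
t=9: vr[B=2048/263 C=4346880/523633] → run B
t=10: vr[B=2560/263 C=4346880/523633] → run C
t=11: vr[B=2560/263 C=5366272/523633] → run B
t=12: vr[B=3072/263 C=5366272/523633] → run C
t=13: vr[B=3072/263 C=6385664/523633] → run B
t=14: vr[B=3584/263 C=6385664/523633] → run C
t=15: vr[B=3584/263] → run B
t=16: (idle)
t=17: (idle)
t=18: (idle)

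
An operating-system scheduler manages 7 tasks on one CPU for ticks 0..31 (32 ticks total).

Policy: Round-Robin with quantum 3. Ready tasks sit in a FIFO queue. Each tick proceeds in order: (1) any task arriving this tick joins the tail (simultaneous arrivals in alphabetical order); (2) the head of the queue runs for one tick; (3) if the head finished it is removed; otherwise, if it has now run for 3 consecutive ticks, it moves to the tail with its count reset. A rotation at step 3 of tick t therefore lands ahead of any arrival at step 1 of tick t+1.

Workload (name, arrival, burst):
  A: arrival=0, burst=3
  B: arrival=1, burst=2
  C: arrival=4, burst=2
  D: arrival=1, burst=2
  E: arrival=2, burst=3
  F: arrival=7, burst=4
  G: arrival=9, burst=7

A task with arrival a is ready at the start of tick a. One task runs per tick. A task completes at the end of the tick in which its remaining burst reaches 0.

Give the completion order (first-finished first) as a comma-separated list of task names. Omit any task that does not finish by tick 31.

completion order = A, B, D, E, C, F, G

t=0: queue=[A] q_used=0 → run A
t=1: queue=[A,B,D] q_used=1 → run A
t=2: queue=[A,B,D,E] q_used=2 → run A
t=3: queue=[B,D,E] q_used=0 → run B
t=4: queue=[B,D,E,C] q_used=1 → run B
t=5: queue=[D,E,C] q_used=0 → run D
t=6: queue=[D,E,C] q_used=1 → run D
t=7: queue=[E,C,F] q_used=0 → run E
t=8: queue=[E,C,F] q_used=1 → run E
t=9: queue=[E,C,F,G] q_used=2 → run E
t=10: queue=[C,F,G] q_used=0 → run C
t=11: queue=[C,F,G] q_used=1 → run C
t=12: queue=[F,G] q_used=0 → run F
t=13: queue=[F,G] q_used=1 → run F
t=14: queue=[F,G] q_used=2 → run F
t=15: queue=[G,F] q_used=0 → run G
t=16: queue=[G,F] q_used=1 → run G
t=17: queue=[G,F] q_used=2 → run G
t=18: queue=[F,G] q_used=0 → run F
t=19: queue=[G] q_used=0 → run G
t=20: queue=[G] q_used=1 → run G
t=21: queue=[G] q_used=2 → run G
t=22: queue=[G] q_used=0 → run G
t=23: (idle)
t=24: (idle)
t=25: (idle)
t=26: (idle)
t=27: (idle)
t=28: (idle)
t=29: (idle)
t=30: (idle)
t=31: (idle)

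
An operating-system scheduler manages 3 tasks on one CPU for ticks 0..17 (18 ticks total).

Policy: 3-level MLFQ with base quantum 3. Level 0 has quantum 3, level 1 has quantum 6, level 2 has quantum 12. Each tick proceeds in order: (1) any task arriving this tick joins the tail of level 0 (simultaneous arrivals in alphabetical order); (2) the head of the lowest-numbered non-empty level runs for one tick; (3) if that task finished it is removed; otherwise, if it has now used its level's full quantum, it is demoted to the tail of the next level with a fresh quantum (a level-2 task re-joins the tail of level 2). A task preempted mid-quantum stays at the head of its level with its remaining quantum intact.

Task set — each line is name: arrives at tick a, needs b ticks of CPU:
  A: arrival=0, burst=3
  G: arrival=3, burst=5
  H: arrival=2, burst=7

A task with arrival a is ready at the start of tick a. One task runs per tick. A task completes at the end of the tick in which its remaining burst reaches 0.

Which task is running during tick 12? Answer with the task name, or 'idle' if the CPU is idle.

t=0: L0/L1/L2 = A/-/- → run A
t=1: L0/L1/L2 = A/-/- → run A
t=2: L0/L1/L2 = AH/-/- → run A
t=3: L0/L1/L2 = HG/-/- → run H
t=4: L0/L1/L2 = HG/-/- → run H
t=5: L0/L1/L2 = HG/-/- → run H
t=6: L0/L1/L2 = G/H/- → run G
t=7: L0/L1/L2 = G/H/- → run G
t=8: L0/L1/L2 = G/H/- → run G
t=9: L0/L1/L2 = -/HG/- → run H
t=10: L0/L1/L2 = -/HG/- → run H
t=11: L0/L1/L2 = -/HG/- → run H
t=12: L0/L1/L2 = -/HG/- → run H
t=13: L0/L1/L2 = -/G/- → run G
t=14: L0/L1/L2 = -/G/- → run G
t=15: (idle)
t=16: (idle)
t=17: (idle)

running at tick 12 = H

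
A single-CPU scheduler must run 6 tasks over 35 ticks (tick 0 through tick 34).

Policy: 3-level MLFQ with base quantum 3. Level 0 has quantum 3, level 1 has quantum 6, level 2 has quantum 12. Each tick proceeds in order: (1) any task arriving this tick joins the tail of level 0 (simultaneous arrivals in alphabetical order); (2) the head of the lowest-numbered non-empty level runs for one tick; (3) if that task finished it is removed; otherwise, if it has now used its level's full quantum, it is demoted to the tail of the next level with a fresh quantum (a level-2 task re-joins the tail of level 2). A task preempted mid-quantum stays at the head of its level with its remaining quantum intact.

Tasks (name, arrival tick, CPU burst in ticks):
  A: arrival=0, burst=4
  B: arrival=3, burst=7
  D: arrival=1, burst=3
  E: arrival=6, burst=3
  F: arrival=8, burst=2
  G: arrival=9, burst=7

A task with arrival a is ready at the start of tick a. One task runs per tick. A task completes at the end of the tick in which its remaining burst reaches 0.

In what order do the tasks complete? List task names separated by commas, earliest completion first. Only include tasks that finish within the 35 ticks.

t=0: L0/L1/L2 = A/-/- → run A
t=1: L0/L1/L2 = AD/-/- → run A
t=2: L0/L1/L2 = AD/-/- → run A
t=3: L0/L1/L2 = DB/A/- → run D
t=4: L0/L1/L2 = DB/A/- → run D
t=5: L0/L1/L2 = DB/A/- → run D
t=6: L0/L1/L2 = BE/A/- → run B
t=7: L0/L1/L2 = BE/A/- → run B
t=8: L0/L1/L2 = BEF/A/- → run B
t=9: L0/L1/L2 = EFG/AB/- → run E
t=10: L0/L1/L2 = EFG/AB/- → run E
t=11: L0/L1/L2 = EFG/AB/- → run E
t=12: L0/L1/L2 = FG/AB/- → run F
t=13: L0/L1/L2 = FG/AB/- → run F
t=14: L0/L1/L2 = G/AB/- → run G
t=15: L0/L1/L2 = G/AB/- → run G
t=16: L0/L1/L2 = G/AB/- → run G
t=17: L0/L1/L2 = -/ABG/- → run A
t=18: L0/L1/L2 = -/BG/- → run B
t=19: L0/L1/L2 = -/BG/- → run B
t=20: L0/L1/L2 = -/BG/- → run B
t=21: L0/L1/L2 = -/BG/- → run B
t=22: L0/L1/L2 = -/G/- → run G
t=23: L0/L1/L2 = -/G/- → run G
t=24: L0/L1/L2 = -/G/- → run G
t=25: L0/L1/L2 = -/G/- → run G
t=26: (idle)
t=27: (idle)
t=28: (idle)
t=29: (idle)
t=30: (idle)
t=31: (idle)
t=32: (idle)
t=33: (idle)
t=34: (idle)

completion order = D, E, F, A, B, G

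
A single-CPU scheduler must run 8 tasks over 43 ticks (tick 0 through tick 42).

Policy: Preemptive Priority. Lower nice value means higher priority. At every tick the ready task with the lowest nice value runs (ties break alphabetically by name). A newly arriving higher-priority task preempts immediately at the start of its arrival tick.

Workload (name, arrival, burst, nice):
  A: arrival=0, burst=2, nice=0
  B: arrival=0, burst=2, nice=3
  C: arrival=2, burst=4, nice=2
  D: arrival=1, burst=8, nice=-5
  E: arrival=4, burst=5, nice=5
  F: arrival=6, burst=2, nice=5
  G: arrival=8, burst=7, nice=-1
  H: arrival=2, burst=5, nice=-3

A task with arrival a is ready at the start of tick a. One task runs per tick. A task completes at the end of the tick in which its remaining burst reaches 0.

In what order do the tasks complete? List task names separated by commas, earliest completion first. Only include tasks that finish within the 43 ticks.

t=0: ready={A,B} → run A
t=1: ready={A,B,D} → run D
t=2: ready={A,B,C,D,H} → run D
t=3: ready={A,B,C,D,H} → run D
t=4: ready={A,B,C,D,E,H} → run D
t=5: ready={A,B,C,D,E,H} → run D
t=6: ready={A,B,C,D,E,F,H} → run D
t=7: ready={A,B,C,D,E,F,H} → run D
t=8: ready={A,B,C,D,E,F,G,H} → run D
t=9: ready={A,B,C,E,F,G,H} → run H
t=10: ready={A,B,C,E,F,G,H} → run H
t=11: ready={A,B,C,E,F,G,H} → run H
t=12: ready={A,B,C,E,F,G,H} → run H
t=13: ready={A,B,C,E,F,G,H} → run H
t=14: ready={A,B,C,E,F,G} → run G
t=15: ready={A,B,C,E,F,G} → run G
t=16: ready={A,B,C,E,F,G} → run G
t=17: ready={A,B,C,E,F,G} → run G
t=18: ready={A,B,C,E,F,G} → run G
t=19: ready={A,B,C,E,F,G} → run G
t=20: ready={A,B,C,E,F,G} → run G
t=21: ready={A,B,C,E,F} → run A
t=22: ready={B,C,E,F} → run C
t=23: ready={B,C,E,F} → run C
t=24: ready={B,C,E,F} → run C
t=25: ready={B,C,E,F} → run C
t=26: ready={B,E,F} → run B
t=27: ready={B,E,F} → run B
t=28: ready={E,F} → run E
t=29: ready={E,F} → run E
t=30: ready={E,F} → run E
t=31: ready={E,F} → run E
t=32: ready={E,F} → run E
t=33: ready={F} → run F
t=34: ready={F} → run F
t=35: (idle)
t=36: (idle)
t=37: (idle)
t=38: (idle)
t=39: (idle)
t=40: (idle)
t=41: (idle)
t=42: (idle)

completion order = D, H, G, A, C, B, E, F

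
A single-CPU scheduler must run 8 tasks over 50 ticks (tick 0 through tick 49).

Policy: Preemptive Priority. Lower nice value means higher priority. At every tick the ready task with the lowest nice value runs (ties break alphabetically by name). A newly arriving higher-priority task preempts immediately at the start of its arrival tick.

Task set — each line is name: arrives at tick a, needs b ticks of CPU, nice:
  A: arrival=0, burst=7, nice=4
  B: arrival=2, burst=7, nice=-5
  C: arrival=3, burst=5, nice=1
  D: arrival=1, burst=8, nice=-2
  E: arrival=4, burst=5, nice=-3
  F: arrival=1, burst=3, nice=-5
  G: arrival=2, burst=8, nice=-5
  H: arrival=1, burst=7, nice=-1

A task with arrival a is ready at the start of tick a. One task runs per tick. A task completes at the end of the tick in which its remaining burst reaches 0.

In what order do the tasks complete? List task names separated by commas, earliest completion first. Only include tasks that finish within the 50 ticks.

t=0: ready={A} → run A
t=1: ready={A,D,F,H} → run F
t=2: ready={A,B,D,F,G,H} → run B
t=3: ready={A,B,C,D,F,G,H} → run B
t=4: ready={A,B,C,D,E,F,G,H} → run B
t=5: ready={A,B,C,D,E,F,G,H} → run B
t=6: ready={A,B,C,D,E,F,G,H} → run B
t=7: ready={A,B,C,D,E,F,G,H} → run B
t=8: ready={A,B,C,D,E,F,G,H} → run B
t=9: ready={A,C,D,E,F,G,H} → run F
t=10: ready={A,C,D,E,F,G,H} → run F
t=11: ready={A,C,D,E,G,H} → run G
t=12: ready={A,C,D,E,G,H} → run G
t=13: ready={A,C,D,E,G,H} → run G
t=14: ready={A,C,D,E,G,H} → run G
t=15: ready={A,C,D,E,G,H} → run G
t=16: ready={A,C,D,E,G,H} → run G
t=17: ready={A,C,D,E,G,H} → run G
t=18: ready={A,C,D,E,G,H} → run G
t=19: ready={A,C,D,E,H} → run E
t=20: ready={A,C,D,E,H} → run E
t=21: ready={A,C,D,E,H} → run E
t=22: ready={A,C,D,E,H} → run E
t=23: ready={A,C,D,E,H} → run E
t=24: ready={A,C,D,H} → run D
t=25: ready={A,C,D,H} → run D
t=26: ready={A,C,D,H} → run D
t=27: ready={A,C,D,H} → run D
t=28: ready={A,C,D,H} → run D
t=29: ready={A,C,D,H} → run D
t=30: ready={A,C,D,H} → run D
t=31: ready={A,C,D,H} → run D
t=32: ready={A,C,H} → run H
t=33: ready={A,C,H} → run H
t=34: ready={A,C,H} → run H
t=35: ready={A,C,H} → run H
t=36: ready={A,C,H} → run H
t=37: ready={A,C,H} → run H
t=38: ready={A,C,H} → run H
t=39: ready={A,C} → run C
t=40: ready={A,C} → run C
t=41: ready={A,C} → run C
t=42: ready={A,C} → run C
t=43: ready={A,C} → run C
t=44: ready={A} → run A
t=45: ready={A} → run A
t=46: ready={A} → run A
t=47: ready={A} → run A
t=48: ready={A} → run A
t=49: ready={A} → run A

completion order = B, F, G, E, D, H, C, A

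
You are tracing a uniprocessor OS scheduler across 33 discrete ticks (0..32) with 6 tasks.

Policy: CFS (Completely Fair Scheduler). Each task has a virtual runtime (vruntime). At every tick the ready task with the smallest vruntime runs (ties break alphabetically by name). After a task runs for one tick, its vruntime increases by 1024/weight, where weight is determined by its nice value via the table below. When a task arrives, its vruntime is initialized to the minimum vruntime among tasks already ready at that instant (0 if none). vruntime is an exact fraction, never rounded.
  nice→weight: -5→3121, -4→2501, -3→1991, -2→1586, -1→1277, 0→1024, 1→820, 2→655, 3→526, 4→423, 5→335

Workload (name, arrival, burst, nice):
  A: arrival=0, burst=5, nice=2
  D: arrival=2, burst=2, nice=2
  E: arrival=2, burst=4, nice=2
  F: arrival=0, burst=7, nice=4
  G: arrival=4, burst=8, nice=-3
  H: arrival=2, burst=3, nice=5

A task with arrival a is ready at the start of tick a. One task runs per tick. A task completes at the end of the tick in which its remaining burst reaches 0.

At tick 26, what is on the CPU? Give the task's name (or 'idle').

t=0: vr[A=0 F=0] → run A
t=1: vr[A=1024/655 F=0] → run F
t=2: vr[A=1024/655 D=1024/655 E=1024/655 F=1024/423 H=1024/655] → run A
t=3: vr[A=2048/655 D=1024/655 E=1024/655 F=1024/423 H=1024/655] → run D
t=4: vr[A=2048/655 D=2048/655 E=1024/655 F=1024/423 G=1024/655 H=1024/655] → run E
t=5: vr[A=2048/655 D=2048/655 E=2048/655 F=1024/423 G=1024/655 H=1024/655] → run G
t=6: vr[A=2048/655 D=2048/655 E=2048/655 F=1024/423 G=2709504/1304105 H=1024/655] → run H
t=7: vr[A=2048/655 D=2048/655 E=2048/655 F=1024/423 G=2709504/1304105 H=202752/43885] → run G
t=8: vr[A=2048/655 D=2048/655 E=2048/655 F=1024/423 G=3380224/1304105 H=202752/43885] → run F
t=9: vr[A=2048/655 D=2048/655 E=2048/655 F=2048/423 G=3380224/1304105 H=202752/43885] → run G
t=10: vr[A=2048/655 D=2048/655 E=2048/655 F=2048/423 G=4050944/1304105 H=202752/43885] → run G
t=11: vr[A=2048/655 D=2048/655 E=2048/655 F=2048/423 G=4721664/1304105 H=202752/43885] → run A
t=12: vr[A=3072/655 D=2048/655 E=2048/655 F=2048/423 G=4721664/1304105 H=202752/43885] → run D
t=13: vr[A=3072/655 E=2048/655 F=2048/423 G=4721664/1304105 H=202752/43885] → run E
t=14: vr[A=3072/655 E=3072/655 F=2048/423 G=4721664/1304105 H=202752/43885] → run G
t=15: vr[A=3072/655 E=3072/655 F=2048/423 G=5392384/1304105 H=202752/43885] → run G
t=16: vr[A=3072/655 E=3072/655 F=2048/423 G=6063104/1304105 H=202752/43885] → run H
t=17: vr[A=3072/655 E=3072/655 F=2048/423 G=6063104/1304105 H=336896/43885] → run G
t=18: vr[A=3072/655 E=3072/655 F=2048/423 G=6733824/1304105 H=336896/43885] → run A
t=19: vr[A=4096/655 E=3072/655 F=2048/423 G=6733824/1304105 H=336896/43885] → run E
t=20: vr[A=4096/655 E=4096/655 F=2048/423 G=6733824/1304105 H=336896/43885] → run F
t=21: vr[A=4096/655 E=4096/655 F=1024/141 G=6733824/1304105 H=336896/43885] → run G
t=22: vr[A=4096/655 E=4096/655 F=1024/141 H=336896/43885] → run A
t=23: vr[E=4096/655 F=1024/141 H=336896/43885] → run E
t=24: vr[F=1024/141 H=336896/43885] → run F
t=25: vr[F=4096/423 H=336896/43885] → run H
t=26: vr[F=4096/423] → run F
t=27: vr[F=5120/423] → run F
t=28: vr[F=2048/141] → run F
t=29: (idle)
t=30: (idle)
t=31: (idle)
t=32: (idle)

running at tick 26 = F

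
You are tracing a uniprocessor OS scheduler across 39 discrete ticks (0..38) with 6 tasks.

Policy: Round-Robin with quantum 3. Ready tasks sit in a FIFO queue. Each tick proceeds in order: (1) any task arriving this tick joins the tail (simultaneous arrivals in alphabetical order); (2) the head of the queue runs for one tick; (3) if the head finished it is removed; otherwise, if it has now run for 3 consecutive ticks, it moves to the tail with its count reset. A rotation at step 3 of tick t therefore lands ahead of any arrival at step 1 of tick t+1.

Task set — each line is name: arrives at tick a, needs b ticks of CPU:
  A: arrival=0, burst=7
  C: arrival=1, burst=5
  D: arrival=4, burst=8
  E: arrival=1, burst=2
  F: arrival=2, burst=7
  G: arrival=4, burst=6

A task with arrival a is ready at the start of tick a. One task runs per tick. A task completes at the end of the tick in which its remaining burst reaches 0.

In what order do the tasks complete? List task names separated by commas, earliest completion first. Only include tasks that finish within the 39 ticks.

completion order = E, C, A, G, F, D

t=0: queue=[A] q_used=0 → run A
t=1: queue=[A,C,E] q_used=1 → run A
t=2: queue=[A,C,E,F] q_used=2 → run A
t=3: queue=[C,E,F,A] q_used=0 → run C
t=4: queue=[C,E,F,A,D,G] q_used=1 → run C
t=5: queue=[C,E,F,A,D,G] q_used=2 → run C
t=6: queue=[E,F,A,D,G,C] q_used=0 → run E
t=7: queue=[E,F,A,D,G,C] q_used=1 → run E
t=8: queue=[F,A,D,G,C] q_used=0 → run F
t=9: queue=[F,A,D,G,C] q_used=1 → run F
t=10: queue=[F,A,D,G,C] q_used=2 → run F
t=11: queue=[A,D,G,C,F] q_used=0 → run A
t=12: queue=[A,D,G,C,F] q_used=1 → run A
t=13: queue=[A,D,G,C,F] q_used=2 → run A
t=14: queue=[D,G,C,F,A] q_used=0 → run D
t=15: queue=[D,G,C,F,A] q_used=1 → run D
t=16: queue=[D,G,C,F,A] q_used=2 → run D
t=17: queue=[G,C,F,A,D] q_used=0 → run G
t=18: queue=[G,C,F,A,D] q_used=1 → run G
t=19: queue=[G,C,F,A,D] q_used=2 → run G
t=20: queue=[C,F,A,D,G] q_used=0 → run C
t=21: queue=[C,F,A,D,G] q_used=1 → run C
t=22: queue=[F,A,D,G] q_used=0 → run F
t=23: queue=[F,A,D,G] q_used=1 → run F
t=24: queue=[F,A,D,G] q_used=2 → run F
t=25: queue=[A,D,G,F] q_used=0 → run A
t=26: queue=[D,G,F] q_used=0 → run D
t=27: queue=[D,G,F] q_used=1 → run D
t=28: queue=[D,G,F] q_used=2 → run D
t=29: queue=[G,F,D] q_used=0 → run G
t=30: queue=[G,F,D] q_used=1 → run G
t=31: queue=[G,F,D] q_used=2 → run G
t=32: queue=[F,D] q_used=0 → run F
t=33: queue=[D] q_used=0 → run D
t=34: queue=[D] q_used=1 → run D
t=35: (idle)
t=36: (idle)
t=37: (idle)
t=38: (idle)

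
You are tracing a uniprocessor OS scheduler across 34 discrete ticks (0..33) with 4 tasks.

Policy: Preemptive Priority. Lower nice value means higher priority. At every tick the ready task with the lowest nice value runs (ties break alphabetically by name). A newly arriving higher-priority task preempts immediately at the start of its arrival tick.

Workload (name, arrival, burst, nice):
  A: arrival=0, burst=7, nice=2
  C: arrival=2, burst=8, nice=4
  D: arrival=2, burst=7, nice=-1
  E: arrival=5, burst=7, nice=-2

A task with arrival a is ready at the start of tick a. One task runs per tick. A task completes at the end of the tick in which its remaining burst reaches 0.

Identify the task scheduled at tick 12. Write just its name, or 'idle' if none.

t=0: ready={A} → run A
t=1: ready={A} → run A
t=2: ready={A,C,D} → run D
t=3: ready={A,C,D} → run D
t=4: ready={A,C,D} → run D
t=5: ready={A,C,D,E} → run E
t=6: ready={A,C,D,E} → run E
t=7: ready={A,C,D,E} → run E
t=8: ready={A,C,D,E} → run E
t=9: ready={A,C,D,E} → run E
t=10: ready={A,C,D,E} → run E
t=11: ready={A,C,D,E} → run E
t=12: ready={A,C,D} → run D
t=13: ready={A,C,D} → run D
t=14: ready={A,C,D} → run D
t=15: ready={A,C,D} → run D
t=16: ready={A,C} → run A
t=17: ready={A,C} → run A
t=18: ready={A,C} → run A
t=19: ready={A,C} → run A
t=20: ready={A,C} → run A
t=21: ready={C} → run C
t=22: ready={C} → run C
t=23: ready={C} → run C
t=24: ready={C} → run C
t=25: ready={C} → run C
t=26: ready={C} → run C
t=27: ready={C} → run C
t=28: ready={C} → run C
t=29: (idle)
t=30: (idle)
t=31: (idle)
t=32: (idle)
t=33: (idle)

running at tick 12 = D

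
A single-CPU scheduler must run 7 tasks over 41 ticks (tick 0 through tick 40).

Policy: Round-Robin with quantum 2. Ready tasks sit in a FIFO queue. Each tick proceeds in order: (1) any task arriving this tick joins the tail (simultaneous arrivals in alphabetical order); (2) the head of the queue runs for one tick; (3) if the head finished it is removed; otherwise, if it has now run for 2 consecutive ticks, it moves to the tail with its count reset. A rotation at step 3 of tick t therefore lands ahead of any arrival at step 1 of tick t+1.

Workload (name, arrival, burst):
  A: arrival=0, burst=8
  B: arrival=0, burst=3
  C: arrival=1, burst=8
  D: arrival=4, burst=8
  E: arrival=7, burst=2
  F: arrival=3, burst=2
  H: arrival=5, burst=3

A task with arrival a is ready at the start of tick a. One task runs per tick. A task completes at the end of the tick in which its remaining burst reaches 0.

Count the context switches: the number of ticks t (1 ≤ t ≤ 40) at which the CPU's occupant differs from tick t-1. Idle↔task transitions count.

context switches = 18

t=0: queue=[A,B] q_used=0 → run A
t=1: queue=[A,B,C] q_used=1 → run A
t=2: queue=[B,C,A] q_used=0 → run B
t=3: queue=[B,C,A,F] q_used=1 → run B
t=4: queue=[C,A,F,B,D] q_used=0 → run C
t=5: queue=[C,A,F,B,D,H] q_used=1 → run C
t=6: queue=[A,F,B,D,H,C] q_used=0 → run A
t=7: queue=[A,F,B,D,H,C,E] q_used=1 → run A
t=8: queue=[F,B,D,H,C,E,A] q_used=0 → run F
t=9: queue=[F,B,D,H,C,E,A] q_used=1 → run F
t=10: queue=[B,D,H,C,E,A] q_used=0 → run B
t=11: queue=[D,H,C,E,A] q_used=0 → run D
t=12: queue=[D,H,C,E,A] q_used=1 → run D
t=13: queue=[H,C,E,A,D] q_used=0 → run H
t=14: queue=[H,C,E,A,D] q_used=1 → run H
t=15: queue=[C,E,A,D,H] q_used=0 → run C
t=16: queue=[C,E,A,D,H] q_used=1 → run C
t=17: queue=[E,A,D,H,C] q_used=0 → run E
t=18: queue=[E,A,D,H,C] q_used=1 → run E
t=19: queue=[A,D,H,C] q_used=0 → run A
t=20: queue=[A,D,H,C] q_used=1 → run A
t=21: queue=[D,H,C,A] q_used=0 → run D
t=22: queue=[D,H,C,A] q_used=1 → run D
t=23: queue=[H,C,A,D] q_used=0 → run H
t=24: queue=[C,A,D] q_used=0 → run C
t=25: queue=[C,A,D] q_used=1 → run C
t=26: queue=[A,D,C] q_used=0 → run A
t=27: queue=[A,D,C] q_used=1 → run A
t=28: queue=[D,C] q_used=0 → run D
t=29: queue=[D,C] q_used=1 → run D
t=30: queue=[C,D] q_used=0 → run C
t=31: queue=[C,D] q_used=1 → run C
t=32: queue=[D] q_used=0 → run D
t=33: queue=[D] q_used=1 → run D
t=34: (idle)
t=35: (idle)
t=36: (idle)
t=37: (idle)
t=38: (idle)
t=39: (idle)
t=40: (idle)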